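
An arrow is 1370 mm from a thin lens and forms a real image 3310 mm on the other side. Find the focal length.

f = 969 mm (converging)

Real image ⇒ d_i = +3310 mm.
1/f = 1/d_o + 1/d_i = 1/(1370) + 1/(3310) = 0.001032, so f = 969 mm.
Since f is positive, the thin lens is converging.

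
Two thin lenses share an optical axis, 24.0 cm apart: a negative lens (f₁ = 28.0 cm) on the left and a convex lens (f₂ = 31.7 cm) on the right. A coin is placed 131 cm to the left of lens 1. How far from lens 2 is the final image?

97.1 cm

Lens 1 is diverging, so f₁ = −28.0 cm.
Lens 1: 1/d_i1 = 1/f₁ − 1/d_o1 = 1/(-28.0) − 1/(131) = -0.04335, so d_i1 = -23.07 cm.
The intermediate image is 23.07 cm to the left of lens 1 (virtual), which is 24.0 − (-23.07) = 47.07 cm to the left of lens 2, so d_o2 = +47.07 cm.
Lens 2: 1/d_i2 = 1/f₂ − 1/d_o2 = 1/(31.7) − 1/(47.07) = 0.01030, so d_i2 = 97.1 cm.
The final image is real, 97.1 cm to the right of lens 2 (overall magnification ≈ -0.36).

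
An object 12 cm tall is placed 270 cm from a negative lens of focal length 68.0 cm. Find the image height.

2.41 cm

For a negative lens, f = -68.0 cm.
1/d_i = 1/f − 1/d_o = 1/(-68.00) − 1/(270) = -0.01841, so d_i = -54.32 cm.
m = −d_i/d_o = +0.2012.
|h_i| = |m|·h_o = 0.2012 × 12 = 2.41 cm. The image is virtual, upright and reduced, on the same side as the object.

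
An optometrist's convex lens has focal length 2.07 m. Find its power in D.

P = 1/f = 1/(2.07 m) = +0.483 D.

P = +0.483 D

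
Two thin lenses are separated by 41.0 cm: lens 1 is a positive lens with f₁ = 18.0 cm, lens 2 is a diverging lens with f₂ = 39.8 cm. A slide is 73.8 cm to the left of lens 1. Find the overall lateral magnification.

Lens 1: 1/d_i1 = 1/(18.0) − 1/(73.8) = 0.04201, so d_i1 = 23.81 cm; m₁ = −d_i1/d_o1 = -0.3226.
d_o2 = 41.0 − (23.81) = 17.19 cm.
f₂ = −39.8 cm (diverging).
Lens 2: 1/d_i2 = 1/(-39.8) − 1/(17.19) = -0.08330, so d_i2 = -12.00 cm; m₂ = −d_i2/d_o2 = +0.6984.
m = m₁·m₂ = (-0.3226)(+0.6984) = -0.225.

m = -0.225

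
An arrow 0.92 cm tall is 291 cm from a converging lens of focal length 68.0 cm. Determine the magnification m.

1/d_i = 1/f − 1/d_o = 1/(68.00) − 1/(291) = 0.01127, so d_i = 88.74 cm.
m = −d_i/d_o = −(88.74)/(291) = -0.305.
The image is real, inverted and reduced, on the far side of the lens.

m = -0.305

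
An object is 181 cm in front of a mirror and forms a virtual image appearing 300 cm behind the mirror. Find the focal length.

Virtual image ⇒ d_i = −300 cm.
1/f = 1/d_o + 1/d_i = 1/(181) + 1/(-300) = 0.002192, so f = 456 cm.
Since f is positive, the mirror is concave.

f = 456 cm (concave)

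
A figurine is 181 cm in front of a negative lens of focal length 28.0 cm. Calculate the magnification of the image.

m = +0.134

For a negative lens, f = -28.0 cm.
1/d_i = 1/f − 1/d_o = 1/(-28.00) − 1/(181) = -0.04124, so d_i = -24.25 cm.
m = −d_i/d_o = −(-24.25)/(181) = +0.134.
The image is virtual, upright and reduced, on the same side as the object.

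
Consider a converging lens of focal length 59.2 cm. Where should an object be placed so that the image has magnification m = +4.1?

44.8 cm

m = −d_i/d_o ⇒ d_i = −m·d_o.
1/f = 1/d_o + 1/d_i = 1/d_o − 1/(m·d_o) = (1 − 1/m)/d_o, so d_o = f(1 − 1/m) = (59.20)(1 − 1/(+4.1)) = 44.8 cm.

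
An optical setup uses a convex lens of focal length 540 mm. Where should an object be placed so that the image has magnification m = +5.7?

m = −d_i/d_o ⇒ d_i = −m·d_o.
1/f = 1/d_o + 1/d_i = 1/d_o − 1/(m·d_o) = (1 − 1/m)/d_o, so d_o = f(1 − 1/m) = (540.0)(1 − 1/(+5.7)) = 445 mm.

445 mm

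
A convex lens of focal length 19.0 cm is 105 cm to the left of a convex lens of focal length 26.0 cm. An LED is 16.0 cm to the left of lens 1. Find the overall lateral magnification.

m = -0.913

Lens 1: 1/d_i1 = 1/(19.0) − 1/(16.0) = -0.009868, so d_i1 = -101.3 cm; m₁ = −d_i1/d_o1 = +6.331.
d_o2 = 105 − (-101.3) = 206.3 cm.
Lens 2: 1/d_i2 = 1/(26.0) − 1/(206.3) = 0.03361, so d_i2 = 29.75 cm; m₂ = −d_i2/d_o2 = -0.1442.
m = m₁·m₂ = (+6.331)(-0.1442) = -0.913.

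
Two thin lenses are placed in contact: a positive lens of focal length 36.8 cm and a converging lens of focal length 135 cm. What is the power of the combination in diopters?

P = +3.46 D

P₁ = 1/f₁ = 1/(0.368 m) = +2.717 D; P₂ = 1/f₂ = 1/(1.35 m) = +0.7407 D.
For thin lenses in contact, P = P₁ + P₂ = (+2.717) + (+0.7407) = +3.46 D.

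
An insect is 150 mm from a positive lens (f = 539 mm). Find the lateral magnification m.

1/d_i = 1/f − 1/d_o = 1/(539.0) − 1/(150) = -0.004811, so d_i = -207.8 mm.
m = −d_i/d_o = −(-207.8)/(150) = +1.39.
The image is virtual, upright and enlarged, on the same side as the object.

m = +1.39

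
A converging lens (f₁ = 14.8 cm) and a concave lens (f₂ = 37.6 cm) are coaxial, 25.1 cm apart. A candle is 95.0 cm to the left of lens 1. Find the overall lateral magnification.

m = -0.154

Lens 1: 1/d_i1 = 1/(14.8) − 1/(95.0) = 0.05704, so d_i1 = 17.53 cm; m₁ = −d_i1/d_o1 = -0.1845.
d_o2 = 25.1 − (17.53) = 7.570 cm.
f₂ = −37.6 cm (diverging).
Lens 2: 1/d_i2 = 1/(-37.6) − 1/(7.570) = -0.1587, so d_i2 = -6.301 cm; m₂ = −d_i2/d_o2 = +0.8324.
m = m₁·m₂ = (-0.1845)(+0.8324) = -0.154.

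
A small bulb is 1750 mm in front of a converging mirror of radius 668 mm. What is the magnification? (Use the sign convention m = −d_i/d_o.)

f = R/2 = 668/2 = 334.0 mm.
1/d_i = 1/f − 1/d_o = 1/(334.0) − 1/(1750) = 0.002423, so d_i = 412.8 mm.
m = −d_i/d_o = −(412.8)/(1750) = -0.236.
The image is real, inverted and reduced, in front of the mirror.

m = -0.236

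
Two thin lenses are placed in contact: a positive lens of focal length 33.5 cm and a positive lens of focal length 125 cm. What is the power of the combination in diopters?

P₁ = 1/f₁ = 1/(0.335 m) = +2.985 D; P₂ = 1/f₂ = 1/(1.25 m) = +0.8000 D.
For thin lenses in contact, P = P₁ + P₂ = (+2.985) + (+0.8000) = +3.79 D.

P = +3.79 D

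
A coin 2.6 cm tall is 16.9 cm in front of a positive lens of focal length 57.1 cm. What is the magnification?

1/d_i = 1/f − 1/d_o = 1/(57.10) − 1/(16.9) = -0.04166, so d_i = -24.00 cm.
m = −d_i/d_o = −(-24.00)/(16.9) = +1.42.
The image is virtual, upright and enlarged, on the same side as the object.

m = +1.42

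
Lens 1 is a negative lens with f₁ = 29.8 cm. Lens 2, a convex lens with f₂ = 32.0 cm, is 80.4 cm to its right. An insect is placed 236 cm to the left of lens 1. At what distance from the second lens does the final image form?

Lens 1 is diverging, so f₁ = −29.8 cm.
Lens 1: 1/d_i1 = 1/f₁ − 1/d_o1 = 1/(-29.8) − 1/(236) = -0.03779, so d_i1 = -26.46 cm.
The intermediate image is 26.46 cm to the left of lens 1 (virtual), which is 80.4 − (-26.46) = 106.9 cm to the left of lens 2, so d_o2 = +106.9 cm.
Lens 2: 1/d_i2 = 1/f₂ − 1/d_o2 = 1/(32.0) − 1/(106.9) = 0.02190, so d_i2 = 45.7 cm.
The final image is real, 45.7 cm to the right of lens 2 (overall magnification ≈ -0.048).

45.7 cm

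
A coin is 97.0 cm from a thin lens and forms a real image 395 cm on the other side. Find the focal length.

f = 77.9 cm (converging)

Real image ⇒ d_i = +395 cm.
1/f = 1/d_o + 1/d_i = 1/(97.0) + 1/(395) = 0.01284, so f = 77.9 cm.
Since f is positive, the thin lens is converging.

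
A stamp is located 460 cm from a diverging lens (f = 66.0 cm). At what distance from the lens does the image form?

57.7 cm

For a diverging lens, f = -66.0 cm.
Thin-lens equation: 1/d_i = 1/f − 1/d_o = 1/(-66.00) − 1/(460) = -0.01515 − 0.002174 = -0.01733, so d_i = -57.7 cm.
The image is virtual, upright and reduced, on the same side as the object.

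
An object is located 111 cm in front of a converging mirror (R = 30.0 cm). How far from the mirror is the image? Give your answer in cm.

f = R/2 = 30.0/2 = 15.00 cm.
Mirror equation: 1/d_i = 1/f − 1/d_o = 1/(15.00) − 1/(111) = 0.06667 − 0.009009 = 0.05766, so d_i = 17.3 cm.
The image is real, inverted and reduced, in front of the mirror.

17.3 cm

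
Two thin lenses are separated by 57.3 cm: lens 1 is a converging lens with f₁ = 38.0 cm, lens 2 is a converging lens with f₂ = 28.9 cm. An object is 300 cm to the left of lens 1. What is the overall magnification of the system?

m = -0.277

Lens 1: 1/d_i1 = 1/(38.0) − 1/(300) = 0.02298, so d_i1 = 43.51 cm; m₁ = −d_i1/d_o1 = -0.1450.
d_o2 = 57.3 − (43.51) = 13.79 cm.
Lens 2: 1/d_i2 = 1/(28.9) − 1/(13.79) = -0.03791, so d_i2 = -26.38 cm; m₂ = −d_i2/d_o2 = +1.913.
m = m₁·m₂ = (-0.1450)(+1.913) = -0.277.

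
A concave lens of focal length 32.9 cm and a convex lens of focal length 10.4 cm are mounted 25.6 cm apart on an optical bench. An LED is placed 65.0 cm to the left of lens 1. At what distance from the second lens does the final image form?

Lens 1 is diverging, so f₁ = −32.9 cm.
Lens 1: 1/d_i1 = 1/f₁ − 1/d_o1 = 1/(-32.9) − 1/(65.0) = -0.04578, so d_i1 = -21.84 cm.
The intermediate image is 21.84 cm to the left of lens 1 (virtual), which is 25.6 − (-21.84) = 47.44 cm to the left of lens 2, so d_o2 = +47.44 cm.
Lens 2: 1/d_i2 = 1/f₂ − 1/d_o2 = 1/(10.4) − 1/(47.44) = 0.07507, so d_i2 = 13.3 cm.
The final image is real, 13.3 cm to the right of lens 2 (overall magnification ≈ -0.094).

13.3 cm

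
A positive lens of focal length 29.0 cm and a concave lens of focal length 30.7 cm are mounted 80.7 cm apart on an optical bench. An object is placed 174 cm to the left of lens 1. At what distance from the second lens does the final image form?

18.4 cm

Lens 1: 1/d_i1 = 1/f₁ − 1/d_o1 = 1/(29.0) − 1/(174) = 0.02874, so d_i1 = 34.80 cm.
The intermediate image is 34.80 cm to the right of lens 1, which is 80.7 − (34.80) = 45.90 cm to the left of lens 2, so d_o2 = +45.90 cm.
Lens 2 is diverging, so f₂ = −30.7 cm.
Lens 2: 1/d_i2 = 1/f₂ − 1/d_o2 = 1/(-30.7) − 1/(45.90) = -0.05436, so d_i2 = -18.4 cm.
The final image is virtual, 18.4 cm to the left of lens 2 (overall magnification ≈ -0.080).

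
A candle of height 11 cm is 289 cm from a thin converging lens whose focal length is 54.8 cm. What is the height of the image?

1/d_i = 1/f − 1/d_o = 1/(54.80) − 1/(289) = 0.01479, so d_i = 67.62 cm.
m = −d_i/d_o = -0.2340.
|h_i| = |m|·h_o = 0.2340 × 11 = 2.57 cm. The image is real, inverted and reduced, on the far side of the lens.

2.57 cm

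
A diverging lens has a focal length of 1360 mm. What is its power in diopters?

P = -0.735 D

For a diverging lens, f = −1360 mm.
f = -136 cm = -1.36 m.
P = 1/f = 1/(-1.36 m) = -0.735 D.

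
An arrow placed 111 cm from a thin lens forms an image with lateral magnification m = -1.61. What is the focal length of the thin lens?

f = 68.5 cm (converging)

m = −d_i/d_o ⇒ d_i = −m·d_o = −(-1.61)·(111) = 178.7 cm.
1/f = 1/d_o + 1/d_i = 1/(111) + 1/(178.7) = 0.01460, so f = 68.5 cm.
Since f is positive, the thin lens is converging.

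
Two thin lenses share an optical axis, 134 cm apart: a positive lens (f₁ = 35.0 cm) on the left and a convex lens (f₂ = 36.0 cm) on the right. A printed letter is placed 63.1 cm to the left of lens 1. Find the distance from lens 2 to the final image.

103 cm

Lens 1: 1/d_i1 = 1/f₁ − 1/d_o1 = 1/(35.0) − 1/(63.1) = 0.01272, so d_i1 = 78.59 cm.
The intermediate image is 78.59 cm to the right of lens 1, which is 134 − (78.59) = 55.41 cm to the left of lens 2, so d_o2 = +55.41 cm.
Lens 2: 1/d_i2 = 1/f₂ − 1/d_o2 = 1/(36.0) − 1/(55.41) = 0.009730, so d_i2 = 103 cm.
The final image is real, 103 cm to the right of lens 2 (overall magnification ≈ 2.3).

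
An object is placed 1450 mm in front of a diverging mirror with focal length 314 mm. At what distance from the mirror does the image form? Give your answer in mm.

258 mm

For a diverging mirror, f = -314 mm.
Mirror equation: 1/v = 1/f − 1/u = 1/(-314.0) − 1/(1450) = -0.003185 − 0.0006897 = -0.003874, so v = -258 mm.
The image is virtual, upright and reduced, behind the mirror.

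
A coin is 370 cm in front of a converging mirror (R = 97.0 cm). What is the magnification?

m = -0.151

f = R/2 = 97.0/2 = 48.50 cm.
1/d_i = 1/f − 1/d_o = 1/(48.50) − 1/(370) = 0.01792, so d_i = 55.82 cm.
m = −d_i/d_o = −(55.82)/(370) = -0.151.
The image is real, inverted and reduced, in front of the mirror.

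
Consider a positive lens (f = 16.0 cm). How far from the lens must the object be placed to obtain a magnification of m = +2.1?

8.38 cm

m = −d_i/d_o ⇒ d_i = −m·d_o.
1/f = 1/d_o + 1/d_i = 1/d_o − 1/(m·d_o) = (1 − 1/m)/d_o, so d_o = f(1 − 1/m) = (16.00)(1 − 1/(+2.1)) = 8.38 cm.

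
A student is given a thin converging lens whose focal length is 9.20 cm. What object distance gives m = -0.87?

m = −d_i/d_o ⇒ d_i = −m·d_o.
1/f = 1/d_o + 1/d_i = 1/d_o − 1/(m·d_o) = (1 − 1/m)/d_o, so d_o = f(1 − 1/m) = (9.200)(1 − 1/(-0.87)) = 19.8 cm.

19.8 cm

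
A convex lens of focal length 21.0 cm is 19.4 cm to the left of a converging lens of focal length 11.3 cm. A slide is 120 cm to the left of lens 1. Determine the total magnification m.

Lens 1: 1/d_i1 = 1/(21.0) − 1/(120) = 0.03929, so d_i1 = 25.45 cm; m₁ = −d_i1/d_o1 = -0.2121.
d_o2 = 19.4 − (25.45) = -6.050 cm (virtual object).
Lens 2: 1/d_i2 = 1/(11.3) − 1/(-6.050) = 0.2538, so d_i2 = 3.940 cm; m₂ = −d_i2/d_o2 = +0.6513.
m = m₁·m₂ = (-0.2121)(+0.6513) = -0.138.

m = -0.138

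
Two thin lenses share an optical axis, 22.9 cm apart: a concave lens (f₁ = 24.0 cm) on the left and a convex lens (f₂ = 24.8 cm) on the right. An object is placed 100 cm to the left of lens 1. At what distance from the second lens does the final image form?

Lens 1 is diverging, so f₁ = −24.0 cm.
Lens 1: 1/d_i1 = 1/f₁ − 1/d_o1 = 1/(-24.0) − 1/(100) = -0.05167, so d_i1 = -19.35 cm.
The intermediate image is 19.35 cm to the left of lens 1 (virtual), which is 22.9 − (-19.35) = 42.25 cm to the left of lens 2, so d_o2 = +42.25 cm.
Lens 2: 1/d_i2 = 1/f₂ − 1/d_o2 = 1/(24.8) − 1/(42.25) = 0.01665, so d_i2 = 60.0 cm.
The final image is real, 60.0 cm to the right of lens 2 (overall magnification ≈ -0.27).

60.0 cm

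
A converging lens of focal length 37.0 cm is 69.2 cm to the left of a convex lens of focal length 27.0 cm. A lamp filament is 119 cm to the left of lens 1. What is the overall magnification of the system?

Lens 1: 1/d_i1 = 1/(37.0) − 1/(119) = 0.01862, so d_i1 = 53.70 cm; m₁ = −d_i1/d_o1 = -0.4513.
d_o2 = 69.2 − (53.70) = 15.50 cm.
Lens 2: 1/d_i2 = 1/(27.0) − 1/(15.50) = -0.02748, so d_i2 = -36.39 cm; m₂ = −d_i2/d_o2 = +2.348.
m = m₁·m₂ = (-0.4513)(+2.348) = -1.06.

m = -1.06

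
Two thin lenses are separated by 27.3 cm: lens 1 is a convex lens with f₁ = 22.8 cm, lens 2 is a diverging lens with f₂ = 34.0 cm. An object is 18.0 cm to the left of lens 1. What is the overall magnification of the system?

m = +1.10

Lens 1: 1/d_i1 = 1/(22.8) − 1/(18.0) = -0.01170, so d_i1 = -85.50 cm; m₁ = −d_i1/d_o1 = +4.750.
d_o2 = 27.3 − (-85.50) = 112.8 cm.
f₂ = −34.0 cm (diverging).
Lens 2: 1/d_i2 = 1/(-34.0) − 1/(112.8) = -0.03828, so d_i2 = -26.13 cm; m₂ = −d_i2/d_o2 = +0.2316.
m = m₁·m₂ = (+4.750)(+0.2316) = +1.10.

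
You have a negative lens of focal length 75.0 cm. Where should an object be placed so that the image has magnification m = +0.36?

For a negative lens, f = -75.0 cm.
m = −d_i/d_o ⇒ d_i = −m·d_o.
1/f = 1/d_o + 1/d_i = 1/d_o − 1/(m·d_o) = (1 − 1/m)/d_o, so d_o = f(1 − 1/m) = (-75.00)(1 − 1/(+0.36)) = 133 cm.

133 cm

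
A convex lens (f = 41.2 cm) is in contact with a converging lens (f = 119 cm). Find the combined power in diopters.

P = +3.27 D

P₁ = 1/f₁ = 1/(0.412 m) = +2.427 D; P₂ = 1/f₂ = 1/(1.19 m) = +0.8403 D.
For thin lenses in contact, P = P₁ + P₂ = (+2.427) + (+0.8403) = +3.27 D.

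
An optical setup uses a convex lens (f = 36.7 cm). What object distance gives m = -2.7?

m = −d_i/d_o ⇒ d_i = −m·d_o.
1/f = 1/d_o + 1/d_i = 1/d_o − 1/(m·d_o) = (1 − 1/m)/d_o, so d_o = f(1 − 1/m) = (36.70)(1 − 1/(-2.7)) = 50.3 cm.

50.3 cm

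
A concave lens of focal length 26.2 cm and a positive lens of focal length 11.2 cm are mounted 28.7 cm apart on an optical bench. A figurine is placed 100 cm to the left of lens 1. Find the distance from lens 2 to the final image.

Lens 1 is diverging, so f₁ = −26.2 cm.
Lens 1: 1/d_i1 = 1/f₁ − 1/d_o1 = 1/(-26.2) − 1/(100) = -0.04817, so d_i1 = -20.76 cm.
The intermediate image is 20.76 cm to the left of lens 1 (virtual), which is 28.7 − (-20.76) = 49.46 cm to the left of lens 2, so d_o2 = +49.46 cm.
Lens 2: 1/d_i2 = 1/f₂ − 1/d_o2 = 1/(11.2) − 1/(49.46) = 0.06907, so d_i2 = 14.5 cm.
The final image is real, 14.5 cm to the right of lens 2 (overall magnification ≈ -0.061).

14.5 cm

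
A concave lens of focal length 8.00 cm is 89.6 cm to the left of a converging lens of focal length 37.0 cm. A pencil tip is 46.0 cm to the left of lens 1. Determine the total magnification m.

m = -0.0923

f₁ = −8.00 cm (diverging).
Lens 1: 1/d_i1 = 1/(-8.00) − 1/(46.0) = -0.1467, so d_i1 = -6.815 cm; m₁ = −d_i1/d_o1 = +0.1482.
d_o2 = 89.6 − (-6.815) = 96.41 cm.
Lens 2: 1/d_i2 = 1/(37.0) − 1/(96.41) = 0.01665, so d_i2 = 60.04 cm; m₂ = −d_i2/d_o2 = -0.6228.
m = m₁·m₂ = (+0.1482)(-0.6228) = -0.0923.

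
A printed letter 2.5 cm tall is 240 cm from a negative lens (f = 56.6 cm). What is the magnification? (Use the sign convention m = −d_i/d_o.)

m = +0.191

For a negative lens, f = -56.6 cm.
1/d_i = 1/f − 1/d_o = 1/(-56.60) − 1/(240) = -0.02183, so d_i = -45.80 cm.
m = −d_i/d_o = −(-45.80)/(240) = +0.191.
The image is virtual, upright and reduced, on the same side as the object.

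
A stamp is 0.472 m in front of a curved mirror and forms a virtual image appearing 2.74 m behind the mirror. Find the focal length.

Virtual image ⇒ d_i = −2.74 m.
1/f = 1/d_o + 1/d_i = 1/(0.472) + 1/(-2.74) = 1.754, so f = 0.570 m.
Since f is positive, the curved mirror is concave.

f = 0.570 m (concave)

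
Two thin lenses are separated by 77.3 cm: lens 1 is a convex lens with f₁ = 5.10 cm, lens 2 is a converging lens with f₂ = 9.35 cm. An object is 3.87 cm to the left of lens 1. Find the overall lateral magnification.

m = -0.462

Lens 1: 1/d_i1 = 1/(5.10) − 1/(3.87) = -0.06232, so d_i1 = -16.05 cm; m₁ = −d_i1/d_o1 = +4.147.
d_o2 = 77.3 − (-16.05) = 93.35 cm.
Lens 2: 1/d_i2 = 1/(9.35) − 1/(93.35) = 0.09624, so d_i2 = 10.39 cm; m₂ = −d_i2/d_o2 = -0.1113.
m = m₁·m₂ = (+4.147)(-0.1113) = -0.462.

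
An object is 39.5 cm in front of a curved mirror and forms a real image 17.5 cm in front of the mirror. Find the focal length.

f = 12.1 cm (concave)

Real image ⇒ d_i = +17.5 cm.
1/f = 1/d_o + 1/d_i = 1/(39.5) + 1/(17.5) = 0.08246, so f = 12.1 cm.
Since f is positive, the curved mirror is concave.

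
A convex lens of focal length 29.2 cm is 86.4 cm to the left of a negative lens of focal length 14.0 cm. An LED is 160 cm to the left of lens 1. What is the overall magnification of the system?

m = -0.0483

Lens 1: 1/d_i1 = 1/(29.2) − 1/(160) = 0.02800, so d_i1 = 35.72 cm; m₁ = −d_i1/d_o1 = -0.2233.
d_o2 = 86.4 − (35.72) = 50.68 cm.
f₂ = −14.0 cm (diverging).
Lens 2: 1/d_i2 = 1/(-14.0) − 1/(50.68) = -0.09116, so d_i2 = -10.97 cm; m₂ = −d_i2/d_o2 = +0.2165.
m = m₁·m₂ = (-0.2233)(+0.2165) = -0.0483.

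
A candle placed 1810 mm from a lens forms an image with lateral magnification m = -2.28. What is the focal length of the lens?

f = 1260 mm (converging)

m = −d_i/d_o ⇒ d_i = −m·d_o = −(-2.28)·(1810) = 4127 mm.
1/f = 1/d_o + 1/d_i = 1/(1810) + 1/(4127) = 0.0007948, so f = 1260 mm.
Since f is positive, the lens is converging.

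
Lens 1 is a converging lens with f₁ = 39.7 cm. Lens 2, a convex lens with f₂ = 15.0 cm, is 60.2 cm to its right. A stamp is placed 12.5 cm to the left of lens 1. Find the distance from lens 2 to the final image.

18.5 cm

Lens 1: 1/d_i1 = 1/f₁ − 1/d_o1 = 1/(39.7) − 1/(12.5) = -0.05481, so d_i1 = -18.24 cm.
The intermediate image is 18.24 cm to the left of lens 1 (virtual), which is 60.2 − (-18.24) = 78.44 cm to the left of lens 2, so d_o2 = +78.44 cm.
Lens 2: 1/d_i2 = 1/f₂ − 1/d_o2 = 1/(15.0) − 1/(78.44) = 0.05392, so d_i2 = 18.5 cm.
The final image is real, 18.5 cm to the right of lens 2 (overall magnification ≈ -0.35).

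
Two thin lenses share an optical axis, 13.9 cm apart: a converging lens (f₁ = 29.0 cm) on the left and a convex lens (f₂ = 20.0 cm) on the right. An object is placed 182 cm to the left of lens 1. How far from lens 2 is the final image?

10.1 cm

Lens 1: 1/d_i1 = 1/f₁ − 1/d_o1 = 1/(29.0) − 1/(182) = 0.02899, so d_i1 = 34.50 cm.
The intermediate image is 34.50 cm to the right of lens 1, which lies 20.60 cm to the right of lens 2 — a virtual object — so d_o2 = −20.60 cm.
Lens 2: 1/d_i2 = 1/f₂ − 1/d_o2 = 1/(20.0) − 1/(-20.60) = 0.09854, so d_i2 = 10.1 cm.
The final image is real, 10.1 cm to the right of lens 2 (overall magnification ≈ -0.093).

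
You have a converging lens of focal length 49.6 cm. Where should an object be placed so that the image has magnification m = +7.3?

m = −d_i/d_o ⇒ d_i = −m·d_o.
1/f = 1/d_o + 1/d_i = 1/d_o − 1/(m·d_o) = (1 − 1/m)/d_o, so d_o = f(1 − 1/m) = (49.60)(1 − 1/(+7.3)) = 42.8 cm.

42.8 cm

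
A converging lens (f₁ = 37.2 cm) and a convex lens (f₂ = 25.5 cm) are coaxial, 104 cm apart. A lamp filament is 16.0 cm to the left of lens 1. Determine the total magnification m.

Lens 1: 1/d_i1 = 1/(37.2) − 1/(16.0) = -0.03562, so d_i1 = -28.08 cm; m₁ = −d_i1/d_o1 = +1.755.
d_o2 = 104 − (-28.08) = 132.1 cm.
Lens 2: 1/d_i2 = 1/(25.5) − 1/(132.1) = 0.03165, so d_i2 = 31.60 cm; m₂ = −d_i2/d_o2 = -0.2392.
m = m₁·m₂ = (+1.755)(-0.2392) = -0.420.

m = -0.420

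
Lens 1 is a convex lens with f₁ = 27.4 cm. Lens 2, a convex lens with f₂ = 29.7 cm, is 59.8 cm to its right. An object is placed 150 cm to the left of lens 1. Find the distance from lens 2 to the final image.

228 cm

Lens 1: 1/d_i1 = 1/f₁ − 1/d_o1 = 1/(27.4) − 1/(150) = 0.02983, so d_i1 = 33.52 cm.
The intermediate image is 33.52 cm to the right of lens 1, which is 59.8 − (33.52) = 26.28 cm to the left of lens 2, so d_o2 = +26.28 cm.
Lens 2: 1/d_i2 = 1/f₂ − 1/d_o2 = 1/(29.7) − 1/(26.28) = -0.004382, so d_i2 = -228 cm.
The final image is virtual, 228 cm to the left of lens 2 (overall magnification ≈ -1.9).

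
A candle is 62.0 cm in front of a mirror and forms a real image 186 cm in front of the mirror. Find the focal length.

f = 46.5 cm (concave)

Real image ⇒ d_i = +186 cm.
1/f = 1/d_o + 1/d_i = 1/(62.0) + 1/(186) = 0.02151, so f = 46.5 cm.
Since f is positive, the mirror is concave.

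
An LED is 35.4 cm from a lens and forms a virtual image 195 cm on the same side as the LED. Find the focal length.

Virtual image ⇒ d_i = −195 cm.
1/f = 1/d_o + 1/d_i = 1/(35.4) + 1/(-195) = 0.02312, so f = 43.3 cm.
Since f is positive, the lens is converging.

f = 43.3 cm (converging)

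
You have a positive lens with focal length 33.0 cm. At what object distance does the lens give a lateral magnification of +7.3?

28.5 cm

m = −d_i/d_o ⇒ d_i = −m·d_o.
1/f = 1/d_o + 1/d_i = 1/d_o − 1/(m·d_o) = (1 − 1/m)/d_o, so d_o = f(1 − 1/m) = (33.00)(1 − 1/(+7.3)) = 28.5 cm.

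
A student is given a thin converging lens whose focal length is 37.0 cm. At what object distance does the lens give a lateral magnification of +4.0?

m = −d_i/d_o ⇒ d_i = −m·d_o.
1/f = 1/d_o + 1/d_i = 1/d_o − 1/(m·d_o) = (1 − 1/m)/d_o, so d_o = f(1 − 1/m) = (37.00)(1 − 1/(+4.0)) = 27.8 cm.

27.8 cm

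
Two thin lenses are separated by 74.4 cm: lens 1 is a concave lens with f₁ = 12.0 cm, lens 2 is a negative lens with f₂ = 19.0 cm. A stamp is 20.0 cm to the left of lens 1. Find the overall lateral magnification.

m = +0.0706

f₁ = −12.0 cm (diverging).
Lens 1: 1/d_i1 = 1/(-12.0) − 1/(20.0) = -0.1333, so d_i1 = -7.500 cm; m₁ = −d_i1/d_o1 = +0.3750.
d_o2 = 74.4 − (-7.500) = 81.90 cm.
f₂ = −19.0 cm (diverging).
Lens 2: 1/d_i2 = 1/(-19.0) − 1/(81.90) = -0.06484, so d_i2 = -15.42 cm; m₂ = −d_i2/d_o2 = +0.1883.
m = m₁·m₂ = (+0.3750)(+0.1883) = +0.0706.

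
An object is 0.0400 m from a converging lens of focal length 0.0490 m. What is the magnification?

m = +5.44

1/d_i = 1/f − 1/d_o = 1/(0.04900) − 1/(0.0400) = -4.592, so d_i = -0.2178 m.
m = −d_i/d_o = −(-0.2178)/(0.0400) = +5.44.
The image is virtual, upright and enlarged, on the same side as the object.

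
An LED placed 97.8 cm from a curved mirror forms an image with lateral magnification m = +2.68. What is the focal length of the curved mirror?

m = −d_i/d_o ⇒ d_i = −m·d_o = −(+2.68)·(97.8) = -262.1 cm.
1/f = 1/d_o + 1/d_i = 1/(97.8) + 1/(-262.1) = 0.006410, so f = 156 cm.
Since f is positive, the curved mirror is concave.

f = 156 cm (concave)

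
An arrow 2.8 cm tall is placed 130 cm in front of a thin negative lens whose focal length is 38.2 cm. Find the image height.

For a negative lens, f = -38.2 cm.
1/d_i = 1/f − 1/d_o = 1/(-38.20) − 1/(130) = -0.03387, so d_i = -29.52 cm.
m = −d_i/d_o = +0.2271.
|h_i| = |m|·h_o = 0.2271 × 2.8 = 0.636 cm. The image is virtual, upright and reduced, on the same side as the object.

0.636 cm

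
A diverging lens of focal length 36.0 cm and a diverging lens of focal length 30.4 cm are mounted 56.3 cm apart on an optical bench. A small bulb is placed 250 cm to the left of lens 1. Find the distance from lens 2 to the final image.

22.6 cm

Lens 1 is diverging, so f₁ = −36.0 cm.
Lens 1: 1/d_i1 = 1/f₁ − 1/d_o1 = 1/(-36.0) − 1/(250) = -0.03178, so d_i1 = -31.47 cm.
The intermediate image is 31.47 cm to the left of lens 1 (virtual), which is 56.3 − (-31.47) = 87.77 cm to the left of lens 2, so d_o2 = +87.77 cm.
Lens 2 is diverging, so f₂ = −30.4 cm.
Lens 2: 1/d_i2 = 1/f₂ − 1/d_o2 = 1/(-30.4) − 1/(87.77) = -0.04429, so d_i2 = -22.6 cm.
The final image is virtual, 22.6 cm to the left of lens 2 (overall magnification ≈ 0.032).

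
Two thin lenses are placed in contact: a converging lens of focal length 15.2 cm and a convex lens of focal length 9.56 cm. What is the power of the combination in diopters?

P₁ = 1/f₁ = 1/(0.152 m) = +6.579 D; P₂ = 1/f₂ = 1/(0.0956 m) = +10.46 D.
For thin lenses in contact, P = P₁ + P₂ = (+6.579) + (+10.46) = +17.0 D.

P = +17.0 D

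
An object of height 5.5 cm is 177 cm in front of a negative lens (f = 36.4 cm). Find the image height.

For a negative lens, f = -36.4 cm.
1/d_i = 1/f − 1/d_o = 1/(-36.40) − 1/(177) = -0.03312, so d_i = -30.19 cm.
m = −d_i/d_o = +0.1706.
|h_i| = |m|·h_o = 0.1706 × 5.5 = 0.938 cm. The image is virtual, upright and reduced, on the same side as the object.

0.938 cm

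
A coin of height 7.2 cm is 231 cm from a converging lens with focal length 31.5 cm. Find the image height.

1.14 cm

1/d_i = 1/f − 1/d_o = 1/(31.50) − 1/(231) = 0.02742, so d_i = 36.47 cm.
m = −d_i/d_o = -0.1579.
|h_i| = |m|·h_o = 0.1579 × 7.2 = 1.14 cm. The image is real, inverted and reduced, on the far side of the lens.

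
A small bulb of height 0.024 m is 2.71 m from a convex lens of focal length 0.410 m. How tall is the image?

0.00428 m

1/d_i = 1/f − 1/d_o = 1/(0.4100) − 1/(2.71) = 2.070, so d_i = 0.4831 m.
m = −d_i/d_o = -0.1783.
|h_i| = |m|·h_o = 0.1783 × 0.024 = 0.00428 m. The image is real, inverted and reduced, on the far side of the lens.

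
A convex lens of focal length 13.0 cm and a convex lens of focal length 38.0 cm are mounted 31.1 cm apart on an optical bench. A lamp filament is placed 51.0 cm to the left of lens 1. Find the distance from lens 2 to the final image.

21.3 cm

Lens 1: 1/d_i1 = 1/f₁ − 1/d_o1 = 1/(13.0) − 1/(51.0) = 0.05732, so d_i1 = 17.45 cm.
The intermediate image is 17.45 cm to the right of lens 1, which is 31.1 − (17.45) = 13.65 cm to the left of lens 2, so d_o2 = +13.65 cm.
Lens 2: 1/d_i2 = 1/f₂ − 1/d_o2 = 1/(38.0) − 1/(13.65) = -0.04694, so d_i2 = -21.3 cm.
The final image is virtual, 21.3 cm to the left of lens 2 (overall magnification ≈ -0.53).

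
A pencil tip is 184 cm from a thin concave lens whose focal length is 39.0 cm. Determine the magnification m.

For a concave lens, f = -39.0 cm.
1/d_i = 1/f − 1/d_o = 1/(-39.00) − 1/(184) = -0.03108, so d_i = -32.18 cm.
m = −d_i/d_o = −(-32.18)/(184) = +0.175.
The image is virtual, upright and reduced, on the same side as the object.

m = +0.175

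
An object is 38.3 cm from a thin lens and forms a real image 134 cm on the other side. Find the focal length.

f = 29.8 cm (converging)

Real image ⇒ d_i = +134 cm.
1/f = 1/d_o + 1/d_i = 1/(38.3) + 1/(134) = 0.03357, so f = 29.8 cm.
Since f is positive, the thin lens is converging.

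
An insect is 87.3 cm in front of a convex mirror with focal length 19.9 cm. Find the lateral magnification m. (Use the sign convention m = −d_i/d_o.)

m = +0.186

For a convex mirror, f = -19.9 cm.
1/d_i = 1/f − 1/d_o = 1/(-19.90) − 1/(87.3) = -0.06171, so d_i = -16.21 cm.
m = −d_i/d_o = −(-16.21)/(87.3) = +0.186.
The image is virtual, upright and reduced, behind the mirror.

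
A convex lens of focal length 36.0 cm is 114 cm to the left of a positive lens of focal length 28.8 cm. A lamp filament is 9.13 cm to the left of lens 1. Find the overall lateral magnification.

Lens 1: 1/d_i1 = 1/(36.0) − 1/(9.13) = -0.08175, so d_i1 = -12.23 cm; m₁ = −d_i1/d_o1 = +1.340.
d_o2 = 114 − (-12.23) = 126.2 cm.
Lens 2: 1/d_i2 = 1/(28.8) − 1/(126.2) = 0.02680, so d_i2 = 37.32 cm; m₂ = −d_i2/d_o2 = -0.2957.
m = m₁·m₂ = (+1.340)(-0.2957) = -0.396.

m = -0.396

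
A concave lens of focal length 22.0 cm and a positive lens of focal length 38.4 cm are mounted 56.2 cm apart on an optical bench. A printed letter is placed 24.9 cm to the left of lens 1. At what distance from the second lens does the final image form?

Lens 1 is diverging, so f₁ = −22.0 cm.
Lens 1: 1/d_i1 = 1/f₁ − 1/d_o1 = 1/(-22.0) − 1/(24.9) = -0.08562, so d_i1 = -11.68 cm.
The intermediate image is 11.68 cm to the left of lens 1 (virtual), which is 56.2 − (-11.68) = 67.88 cm to the left of lens 2, so d_o2 = +67.88 cm.
Lens 2: 1/d_i2 = 1/f₂ − 1/d_o2 = 1/(38.4) − 1/(67.88) = 0.01131, so d_i2 = 88.4 cm.
The final image is real, 88.4 cm to the right of lens 2 (overall magnification ≈ -0.61).

88.4 cm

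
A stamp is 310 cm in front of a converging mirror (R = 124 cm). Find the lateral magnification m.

m = -0.250

f = R/2 = 124/2 = 62.00 cm.
1/d_i = 1/f − 1/d_o = 1/(62.00) − 1/(310) = 0.01290, so d_i = 77.50 cm.
m = −d_i/d_o = −(77.50)/(310) = -0.250.
The image is real, inverted and reduced, in front of the mirror.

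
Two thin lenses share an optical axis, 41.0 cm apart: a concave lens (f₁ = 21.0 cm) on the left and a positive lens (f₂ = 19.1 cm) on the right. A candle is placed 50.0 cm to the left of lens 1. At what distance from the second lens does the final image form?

29.0 cm

Lens 1 is diverging, so f₁ = −21.0 cm.
Lens 1: 1/d_i1 = 1/f₁ − 1/d_o1 = 1/(-21.0) − 1/(50.0) = -0.06762, so d_i1 = -14.79 cm.
The intermediate image is 14.79 cm to the left of lens 1 (virtual), which is 41.0 − (-14.79) = 55.79 cm to the left of lens 2, so d_o2 = +55.79 cm.
Lens 2: 1/d_i2 = 1/f₂ − 1/d_o2 = 1/(19.1) − 1/(55.79) = 0.03443, so d_i2 = 29.0 cm.
The final image is real, 29.0 cm to the right of lens 2 (overall magnification ≈ -0.15).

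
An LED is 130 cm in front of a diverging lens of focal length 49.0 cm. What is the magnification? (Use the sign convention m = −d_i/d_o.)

For a diverging lens, f = -49.0 cm.
1/d_i = 1/f − 1/d_o = 1/(-49.00) − 1/(130) = -0.02810, so d_i = -35.59 cm.
m = −d_i/d_o = −(-35.59)/(130) = +0.274.
The image is virtual, upright and reduced, on the same side as the object.

m = +0.274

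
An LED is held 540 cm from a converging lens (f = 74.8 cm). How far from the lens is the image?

Thin-lens equation: 1/d_i = 1/f − 1/d_o = 1/(74.80) − 1/(540) = 0.01337 − 0.001852 = 0.01152, so d_i = 86.8 cm.
The image is real, inverted and reduced, on the far side of the lens.

86.8 cm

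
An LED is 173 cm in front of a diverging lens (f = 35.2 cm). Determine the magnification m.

For a diverging lens, f = -35.2 cm.
1/d_i = 1/f − 1/d_o = 1/(-35.20) − 1/(173) = -0.03419, so d_i = -29.25 cm.
m = −d_i/d_o = −(-29.25)/(173) = +0.169.
The image is virtual, upright and reduced, on the same side as the object.

m = +0.169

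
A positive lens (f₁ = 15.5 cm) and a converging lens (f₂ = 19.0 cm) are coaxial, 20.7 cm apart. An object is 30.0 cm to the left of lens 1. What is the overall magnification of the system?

Lens 1: 1/d_i1 = 1/(15.5) − 1/(30.0) = 0.03118, so d_i1 = 32.07 cm; m₁ = −d_i1/d_o1 = -1.069.
d_o2 = 20.7 − (32.07) = -11.37 cm (virtual object).
Lens 2: 1/d_i2 = 1/(19.0) − 1/(-11.37) = 0.1406, so d_i2 = 7.113 cm; m₂ = −d_i2/d_o2 = +0.6256.
m = m₁·m₂ = (-1.069)(+0.6256) = -0.669.

m = -0.669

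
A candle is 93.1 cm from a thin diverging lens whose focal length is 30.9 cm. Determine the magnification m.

m = +0.249

For a diverging lens, f = -30.9 cm.
1/d_i = 1/f − 1/d_o = 1/(-30.90) − 1/(93.1) = -0.04310, so d_i = -23.20 cm.
m = −d_i/d_o = −(-23.20)/(93.1) = +0.249.
The image is virtual, upright and reduced, on the same side as the object.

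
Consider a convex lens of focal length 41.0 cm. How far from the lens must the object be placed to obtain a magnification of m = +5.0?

m = −d_i/d_o ⇒ d_i = −m·d_o.
1/f = 1/d_o + 1/d_i = 1/d_o − 1/(m·d_o) = (1 − 1/m)/d_o, so d_o = f(1 − 1/m) = (41.00)(1 − 1/(+5.0)) = 32.8 cm.

32.8 cm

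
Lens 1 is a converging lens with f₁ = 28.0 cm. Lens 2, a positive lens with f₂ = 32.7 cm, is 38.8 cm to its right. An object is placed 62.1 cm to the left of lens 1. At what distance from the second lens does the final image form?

8.88 cm

Lens 1: 1/d_i1 = 1/f₁ − 1/d_o1 = 1/(28.0) − 1/(62.1) = 0.01961, so d_i1 = 50.99 cm.
The intermediate image is 50.99 cm to the right of lens 1, which lies 12.19 cm to the right of lens 2 — a virtual object — so d_o2 = −12.19 cm.
Lens 2: 1/d_i2 = 1/f₂ − 1/d_o2 = 1/(32.7) − 1/(-12.19) = 0.1126, so d_i2 = 8.88 cm.
The final image is real, 8.88 cm to the right of lens 2 (overall magnification ≈ -0.60).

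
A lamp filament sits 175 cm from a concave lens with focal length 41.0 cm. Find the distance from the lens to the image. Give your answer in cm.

33.2 cm

For a concave lens, f = -41.0 cm.
Thin-lens equation: 1/s_i = 1/f − 1/s_o = 1/(-41.00) − 1/(175) = -0.02439 − 0.005714 = -0.03010, so s_i = -33.2 cm.
The image is virtual, upright and reduced, on the same side as the object.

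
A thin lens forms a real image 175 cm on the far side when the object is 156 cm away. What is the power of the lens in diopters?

P = +1.21 D

d_i = +175 cm.
1/f = 1/d_o + 1/d_i = 1/(156) + 1/(175) = 0.01212 cm⁻¹.
f = 82.48 cm = 0.8248 m, so P = 1/f = +1.21 D.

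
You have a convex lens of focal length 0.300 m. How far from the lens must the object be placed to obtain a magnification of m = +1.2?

m = −d_i/d_o ⇒ d_i = −m·d_o.
1/f = 1/d_o + 1/d_i = 1/d_o − 1/(m·d_o) = (1 − 1/m)/d_o, so d_o = f(1 − 1/m) = (0.3000)(1 − 1/(+1.2)) = 0.0500 m.

0.0500 m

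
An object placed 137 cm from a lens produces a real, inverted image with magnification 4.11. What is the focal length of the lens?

f = 110 cm (converging)

m = −d_i/d_o ⇒ d_i = −m·d_o = −(-4.11)·(137) = 563.1 cm.
1/f = 1/d_o + 1/d_i = 1/(137) + 1/(563.1) = 0.009075, so f = 110 cm.
Since f is positive, the lens is converging.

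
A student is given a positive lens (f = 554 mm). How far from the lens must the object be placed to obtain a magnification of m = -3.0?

m = −d_i/d_o ⇒ d_i = −m·d_o.
1/f = 1/d_o + 1/d_i = 1/d_o − 1/(m·d_o) = (1 − 1/m)/d_o, so d_o = f(1 − 1/m) = (554.0)(1 − 1/(-3.0)) = 739 mm.

739 mm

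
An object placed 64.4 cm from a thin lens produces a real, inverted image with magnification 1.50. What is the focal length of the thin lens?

m = −d_i/d_o ⇒ d_i = −m·d_o = −(-1.50)·(64.4) = 96.60 cm.
1/f = 1/d_o + 1/d_i = 1/(64.4) + 1/(96.60) = 0.02588, so f = 38.6 cm.
Since f is positive, the thin lens is converging.

f = 38.6 cm (converging)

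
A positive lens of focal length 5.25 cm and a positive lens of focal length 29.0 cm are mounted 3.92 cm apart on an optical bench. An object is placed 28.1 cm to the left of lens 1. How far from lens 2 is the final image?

2.33 cm

Lens 1: 1/d_i1 = 1/f₁ − 1/d_o1 = 1/(5.25) − 1/(28.1) = 0.1549, so d_i1 = 6.456 cm.
The intermediate image is 6.456 cm to the right of lens 1, which lies 2.536 cm to the right of lens 2 — a virtual object — so d_o2 = −2.536 cm.
Lens 2: 1/d_i2 = 1/f₂ − 1/d_o2 = 1/(29.0) − 1/(-2.536) = 0.4288, so d_i2 = 2.33 cm.
The final image is real, 2.33 cm to the right of lens 2 (overall magnification ≈ -0.21).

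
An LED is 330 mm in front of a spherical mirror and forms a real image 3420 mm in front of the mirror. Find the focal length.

Real image ⇒ d_i = +3420 mm.
1/f = 1/d_o + 1/d_i = 1/(330) + 1/(3420) = 0.003323, so f = 301 mm.
Since f is positive, the spherical mirror is concave.

f = 301 mm (concave)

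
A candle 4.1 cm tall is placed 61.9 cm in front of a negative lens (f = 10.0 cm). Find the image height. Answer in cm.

0.570 cm

For a negative lens, f = -10.0 cm.
1/d_i = 1/f − 1/d_o = 1/(-10.00) − 1/(61.9) = -0.1162, so d_i = -8.609 cm.
m = −d_i/d_o = +0.1391.
|h_i| = |m|·h_o = 0.1391 × 4.1 = 0.570 cm. The image is virtual, upright and reduced, on the same side as the object.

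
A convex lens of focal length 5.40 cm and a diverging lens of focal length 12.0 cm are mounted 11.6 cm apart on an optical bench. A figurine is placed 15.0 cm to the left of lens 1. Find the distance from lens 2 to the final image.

2.50 cm

Lens 1: 1/d_i1 = 1/f₁ − 1/d_o1 = 1/(5.40) − 1/(15.0) = 0.1185, so d_i1 = 8.438 cm.
The intermediate image is 8.438 cm to the right of lens 1, which is 11.6 − (8.438) = 3.162 cm to the left of lens 2, so d_o2 = +3.162 cm.
Lens 2 is diverging, so f₂ = −12.0 cm.
Lens 2: 1/d_i2 = 1/f₂ − 1/d_o2 = 1/(-12.0) − 1/(3.162) = -0.3996, so d_i2 = -2.50 cm.
The final image is virtual, 2.50 cm to the left of lens 2 (overall magnification ≈ -0.45).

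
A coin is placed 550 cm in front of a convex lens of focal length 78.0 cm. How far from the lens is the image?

Lens equation: 1/s_i = 1/f − 1/s_o = 1/(78.00) − 1/(550) = 0.01282 − 0.001818 = 0.01100, so s_i = 90.9 cm.
The image is real, inverted and reduced, on the far side of the lens.

90.9 cm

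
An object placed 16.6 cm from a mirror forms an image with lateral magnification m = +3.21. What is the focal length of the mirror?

f = 24.1 cm (concave)

m = −d_i/d_o ⇒ d_i = −m·d_o = −(+3.21)·(16.6) = -53.29 cm.
1/f = 1/d_o + 1/d_i = 1/(16.6) + 1/(-53.29) = 0.04148, so f = 24.1 cm.
Since f is positive, the mirror is concave.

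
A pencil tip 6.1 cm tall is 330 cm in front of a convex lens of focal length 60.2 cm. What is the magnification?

1/d_i = 1/f − 1/d_o = 1/(60.20) − 1/(330) = 0.01358, so d_i = 73.63 cm.
m = −d_i/d_o = −(73.63)/(330) = -0.223.
The image is real, inverted and reduced, on the far side of the lens.

m = -0.223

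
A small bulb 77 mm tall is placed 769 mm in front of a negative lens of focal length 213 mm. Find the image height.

16.7 mm

For a negative lens, f = -213 mm.
1/d_i = 1/f − 1/d_o = 1/(-213.0) − 1/(769) = -0.005995, so d_i = -166.8 mm.
m = −d_i/d_o = +0.2169.
|h_i| = |m|·h_o = 0.2169 × 77 = 16.7 mm. The image is virtual, upright and reduced, on the same side as the object.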